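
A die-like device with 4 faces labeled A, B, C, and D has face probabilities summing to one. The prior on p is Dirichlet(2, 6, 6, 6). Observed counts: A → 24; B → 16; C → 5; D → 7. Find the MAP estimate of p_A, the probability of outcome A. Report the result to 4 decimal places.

MAP estimate of p_A = 0.3676

The posterior is Dirichlet(αᵢ + nᵢ) = Dirichlet(26, 22, 11, 13).
For a Dirichlet(a₁,…,a_K) with all aᵢ > 1, the mode has j-th component (aⱼ − 1)/(Σaᵢ − K).
Here Σaᵢ = 72 and K = 4, so p_A = (26 − 1)/(72 − 4) = 25/68 ≈ 0.3676.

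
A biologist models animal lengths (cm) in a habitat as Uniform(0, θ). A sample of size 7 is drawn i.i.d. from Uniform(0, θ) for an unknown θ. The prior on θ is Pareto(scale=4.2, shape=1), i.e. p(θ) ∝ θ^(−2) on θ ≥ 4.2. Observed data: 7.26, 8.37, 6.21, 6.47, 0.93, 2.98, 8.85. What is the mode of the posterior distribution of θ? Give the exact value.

θ̂_MAP = 8.85

The Uniform(0, θ) likelihood is θ^(−n) for θ ≥ max(xᵢ), zero otherwise. Here max(xᵢ) = 8.85.
Posterior ∝ θ^(−2) · θ^(−7) = θ^(−9) on θ ≥ max(4.2, 8.85) = 8.85.
This density is strictly decreasing in θ, so the posterior mode lies at the lower boundary of the support.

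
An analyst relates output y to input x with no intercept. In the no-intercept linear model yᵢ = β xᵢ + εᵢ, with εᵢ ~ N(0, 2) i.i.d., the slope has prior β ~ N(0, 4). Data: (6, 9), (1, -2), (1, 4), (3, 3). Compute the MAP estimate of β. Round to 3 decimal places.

log p(β | y) = −Σ(yᵢ − βxᵢ)²/(2·2) − β²/(2·4) + const.
Setting the derivative to zero: Σxᵢ(yᵢ − βxᵢ)/2 − β/4 = 0, so β = Σxᵢyᵢ / (Σxᵢ² + σ²/τ²).
Σxᵢyᵢ = 6·9 + 1·(-2) + 1·4 + 3·3 = 65; Σxᵢ² = 47; σ²/τ² = 0.5.
β̂_MAP = 65 / (47 + 0.5) = 65/47.5 ≈ 1.368.

β̂_MAP = 1.368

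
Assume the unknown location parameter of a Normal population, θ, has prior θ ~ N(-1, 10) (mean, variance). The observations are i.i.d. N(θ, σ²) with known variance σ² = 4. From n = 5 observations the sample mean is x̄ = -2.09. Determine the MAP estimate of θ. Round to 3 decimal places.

n = 5, x̄ = -2.09.
For a Normal prior and Normal likelihood with known variance, the posterior is Normal; its mode equals its mean, the precision-weighted average.
Prior precision 1/σ₀² = 1/10 = 0.1; data precision n/σ² = 5/4 = 1.25.
θ̂ = (0.1·(-1) + 1.25·(-2.09)) / (0.1 + 1.25) = (-2.7125)/1.35 = -217/108 ≈ -2.009.

θ̂_MAP = -2.009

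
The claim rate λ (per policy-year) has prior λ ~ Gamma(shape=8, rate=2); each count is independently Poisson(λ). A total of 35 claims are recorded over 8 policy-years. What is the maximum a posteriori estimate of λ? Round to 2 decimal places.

λ̂_MAP = 4.20

Σxᵢ = 35, n = 8.
Posterior ∝ λ^7e^(−2λ) · λ^35e^(−8λ) = λ^42e^(−10λ), i.e. Gamma(shape=43, rate=10).
The mode of a Gamma(a, b) with a ≥ 1 (shape–rate) is (a−1)/b = 42/10 ≈ 4.20.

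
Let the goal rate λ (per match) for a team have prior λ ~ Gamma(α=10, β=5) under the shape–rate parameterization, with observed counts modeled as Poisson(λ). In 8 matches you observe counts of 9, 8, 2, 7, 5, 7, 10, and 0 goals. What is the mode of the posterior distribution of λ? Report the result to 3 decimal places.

Σxᵢ = 9+8+2+7+5+7+10+0 = 48, with n = 8.
Posterior ∝ λ^9e^(−5λ) · λ^48e^(−8λ) = λ^57e^(−13λ), i.e. Gamma(shape=58, rate=13).
The mode of a Gamma(a, b) with a ≥ 1 (shape–rate) is (a−1)/b = 57/13 ≈ 4.385.

λ̂_MAP = 4.385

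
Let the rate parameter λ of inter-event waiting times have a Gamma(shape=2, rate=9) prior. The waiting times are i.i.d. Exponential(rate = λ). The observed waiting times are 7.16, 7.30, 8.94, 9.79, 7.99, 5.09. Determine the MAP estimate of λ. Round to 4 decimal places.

λ̂_MAP = 0.1267

The Exponential(rate=λ) likelihood is ∝ λ^n e^(−λΣtᵢ). Here n = 6 and Σtᵢ = 7.16 + 7.30 + 8.94 + 9.79 + 7.99 + 5.09 = 46.27.
Posterior ∝ λe^(−9λ) · λ^6e^(−46.27λ) = λ^7e^(−55.27λ), i.e. Gamma(8, 55.27).
Mode = (a−1)/b = 7/55.27 ≈ 0.1267.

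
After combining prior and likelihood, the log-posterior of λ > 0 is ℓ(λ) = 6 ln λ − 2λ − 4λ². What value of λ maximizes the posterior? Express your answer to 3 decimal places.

ℓ'(λ) = 6/λ − 2 − 8λ. Setting this to zero and multiplying by λ: 8λ² + 2λ − 6 = 0.
λ = (−2 + √(2² + 4·8·6)) / (2·8) = (−2 + √196) / 16 = (−2 + 14)/16 = 3/4.
ℓ''(λ) = −6/λ² − 8 < 0, confirming a maximum.

λ̂_MAP = 0.750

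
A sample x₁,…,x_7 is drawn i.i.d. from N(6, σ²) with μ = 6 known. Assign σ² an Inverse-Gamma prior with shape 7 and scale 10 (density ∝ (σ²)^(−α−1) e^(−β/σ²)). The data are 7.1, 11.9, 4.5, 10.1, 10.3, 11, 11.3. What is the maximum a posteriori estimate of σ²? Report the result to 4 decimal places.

Sum of squared deviations about the known mean: SS = (7.1−6)² + (11.9−6)² + (4.5−6)² + (10.1−6)² + (10.3−6)² + (11−6)² + (11.3−6)² = 126.66.
The Normal likelihood contributes (σ²)^(−n/2) exp(−SS/(2σ²)), so the posterior is Inverse-Gamma(α + n/2, β + SS/2) = Inverse-Gamma(10.5, 73.33).
The mode of Inverse-Gamma(a, b) is b/(a+1) = 73.33/11.5 ≈ 6.3765.

σ̂²_MAP = 6.3765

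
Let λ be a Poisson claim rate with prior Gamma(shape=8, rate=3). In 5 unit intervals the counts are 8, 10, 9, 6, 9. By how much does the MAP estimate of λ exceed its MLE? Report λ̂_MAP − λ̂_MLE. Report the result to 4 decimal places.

Σxᵢ = 42. Posterior is Gamma(50, 8); MAP = (50−1)/8 = 49/8 ≈ 6.12500.
MLE = x̄ = 42/5 ≈ 8.40000.
Difference = 49/8 − 42/5 = -91/40 ≈ -2.2750.

MAP − MLE = -2.2750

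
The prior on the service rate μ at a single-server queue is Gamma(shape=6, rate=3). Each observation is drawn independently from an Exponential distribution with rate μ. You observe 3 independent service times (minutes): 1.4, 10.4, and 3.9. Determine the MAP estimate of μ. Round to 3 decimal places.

μ̂_MAP = 0.428

The Exponential(rate=μ) likelihood is ∝ μ^n e^(−μΣtᵢ). Here n = 3 and Σtᵢ = 1.4 + 10.4 + 3.9 = 15.7.
Posterior ∝ μ^5e^(−3μ) · μ^3e^(−15.7μ) = μ^8e^(−18.7μ), i.e. Gamma(9, 18.7).
Mode = (a−1)/b = 8/18.7 ≈ 0.428.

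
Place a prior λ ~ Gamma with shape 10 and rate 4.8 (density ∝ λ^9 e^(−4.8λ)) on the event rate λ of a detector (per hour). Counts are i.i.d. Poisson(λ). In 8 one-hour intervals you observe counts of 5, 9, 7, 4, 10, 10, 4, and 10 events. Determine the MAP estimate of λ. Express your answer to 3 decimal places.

Σxᵢ = 5+9+7+4+10+10+4+10 = 59, with n = 8.
Posterior ∝ λ^9e^(−4.8λ) · λ^59e^(−8λ) = λ^68e^(−12.8λ), i.e. Gamma(shape=69, rate=12.8).
The mode of a Gamma(a, b) with a ≥ 1 (shape–rate) is (a−1)/b = 68/12.8 ≈ 5.313.

λ̂_MAP = 5.313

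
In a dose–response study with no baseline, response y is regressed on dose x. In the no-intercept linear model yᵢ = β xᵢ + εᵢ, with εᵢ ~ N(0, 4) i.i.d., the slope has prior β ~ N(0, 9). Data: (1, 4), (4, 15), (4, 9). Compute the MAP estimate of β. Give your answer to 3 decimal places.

log p(β | y) = −Σ(yᵢ − βxᵢ)²/(2·4) − β²/(2·9) + const.
Setting the derivative to zero: Σxᵢ(yᵢ − βxᵢ)/4 − β/9 = 0, so β = Σxᵢyᵢ / (Σxᵢ² + σ²/τ²).
Σxᵢyᵢ = 1·4 + 4·15 + 4·9 = 100; Σxᵢ² = 33; σ²/τ² = 4/9.
β̂_MAP = 100 / (33 + 4/9) = 100/(301/9) = 900/301 ≈ 2.990.

β̂_MAP = 2.990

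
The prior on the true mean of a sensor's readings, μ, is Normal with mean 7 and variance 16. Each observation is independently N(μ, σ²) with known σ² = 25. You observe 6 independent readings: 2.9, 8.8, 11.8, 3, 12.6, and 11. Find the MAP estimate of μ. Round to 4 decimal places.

n = 6; x̄ = (2.9 + 8.8 + 11.8 + 3 + 12.6 + 11)/6 = 50.1/6 = 8.35.
For a Normal prior and Normal likelihood with known variance, the posterior is Normal; its mode equals its mean, the precision-weighted average.
Prior precision 1/σ₀² = 1/16 = 0.0625; data precision n/σ² = 6/25 = 0.24.
μ̂ = (0.0625·7 + 0.24·8.35) / (0.0625 + 0.24) = 2.4415/0.3025 = 4883/605 ≈ 8.0711.

μ̂_MAP = 8.0711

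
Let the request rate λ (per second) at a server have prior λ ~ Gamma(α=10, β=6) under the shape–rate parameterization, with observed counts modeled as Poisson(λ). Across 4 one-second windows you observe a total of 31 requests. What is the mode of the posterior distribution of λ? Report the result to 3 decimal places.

Σxᵢ = 31, n = 4.
Posterior ∝ λ^9e^(−6λ) · λ^31e^(−4λ) = λ^40e^(−10λ), i.e. Gamma(shape=41, rate=10).
The mode of a Gamma(a, b) with a ≥ 1 (shape–rate) is (a−1)/b = 40/10 ≈ 4.000.

λ̂_MAP = 4.000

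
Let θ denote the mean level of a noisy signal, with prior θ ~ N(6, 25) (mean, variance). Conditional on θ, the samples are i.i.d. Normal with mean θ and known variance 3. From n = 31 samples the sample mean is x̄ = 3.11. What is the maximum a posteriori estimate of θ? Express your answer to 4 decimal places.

n = 31, x̄ = 3.11.
For a Normal prior and Normal likelihood with known variance, the posterior is Normal; its mode equals its mean, the precision-weighted average.
Prior precision 1/σ₀² = 1/25 = 0.04; data precision n/σ² = 31/3.
θ̂ = (0.04·6 + (31/3)·3.11) / (0.04 + 31/3) = (9713/300)/(778/75) = 9713/3112 ≈ 3.1211.

θ̂_MAP = 3.1211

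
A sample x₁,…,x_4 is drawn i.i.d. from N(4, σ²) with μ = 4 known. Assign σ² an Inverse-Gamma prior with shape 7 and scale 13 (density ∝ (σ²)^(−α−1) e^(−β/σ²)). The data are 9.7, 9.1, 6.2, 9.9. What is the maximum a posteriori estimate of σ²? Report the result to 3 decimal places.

Sum of squared deviations about the known mean: SS = (9.7−4)² + (9.1−4)² + (6.2−4)² + (9.9−4)² = 98.15.
The Normal likelihood contributes (σ²)^(−n/2) exp(−SS/(2σ²)), so the posterior is Inverse-Gamma(α + n/2, β + SS/2) = Inverse-Gamma(9, 62.075).
The mode of Inverse-Gamma(a, b) is b/(a+1) = 62.075/10 ≈ 6.208.

σ̂²_MAP = 6.208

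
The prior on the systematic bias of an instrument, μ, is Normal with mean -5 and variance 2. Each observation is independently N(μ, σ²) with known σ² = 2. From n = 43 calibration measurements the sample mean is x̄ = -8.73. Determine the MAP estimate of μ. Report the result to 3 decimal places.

μ̂_MAP = -8.645

n = 43, x̄ = -8.73.
For a Normal prior and Normal likelihood with known variance, the posterior is Normal; its mode equals its mean, the precision-weighted average.
Prior precision 1/σ₀² = 1/2 = 0.5; data precision n/σ² = 43/2 = 21.5.
μ̂ = (0.5·(-5) + 21.5·(-8.73)) / (0.5 + 21.5) = (-190.195)/22 = -38039/4400 ≈ -8.645.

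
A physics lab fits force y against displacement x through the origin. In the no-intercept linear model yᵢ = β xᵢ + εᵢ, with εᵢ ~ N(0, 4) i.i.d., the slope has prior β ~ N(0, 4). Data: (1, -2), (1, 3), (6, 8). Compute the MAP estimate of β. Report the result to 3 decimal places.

β̂_MAP = 1.256

log p(β | y) = −Σ(yᵢ − βxᵢ)²/(2·4) − β²/(2·4) + const.
Setting the derivative to zero: Σxᵢ(yᵢ − βxᵢ)/4 − β/4 = 0, so β = Σxᵢyᵢ / (Σxᵢ² + σ²/τ²).
Σxᵢyᵢ = 1·(-2) + 1·3 + 6·8 = 49; Σxᵢ² = 38; σ²/τ² = 1.
β̂_MAP = 49 / (38 + 1) = 49/39 ≈ 1.256.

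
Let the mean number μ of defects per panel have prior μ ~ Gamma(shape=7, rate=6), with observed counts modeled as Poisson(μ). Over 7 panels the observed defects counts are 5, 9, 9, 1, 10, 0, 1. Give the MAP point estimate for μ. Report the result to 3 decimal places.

Σxᵢ = 5+9+9+1+10+0+1 = 35, with n = 7.
Posterior ∝ μ^6e^(−6μ) · μ^35e^(−7μ) = μ^41e^(−13μ), i.e. Gamma(shape=42, rate=13).
The mode of a Gamma(a, b) with a ≥ 1 (shape–rate) is (a−1)/b = 41/13 ≈ 3.154.

μ̂_MAP = 3.154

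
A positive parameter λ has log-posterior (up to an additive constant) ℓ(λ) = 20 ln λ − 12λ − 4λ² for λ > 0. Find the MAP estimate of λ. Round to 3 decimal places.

λ̂_MAP = 1.000

ℓ'(λ) = 20/λ − 12 − 8λ. Setting this to zero and multiplying by λ: 8λ² + 12λ − 20 = 0.
λ = (−12 + √(12² + 4·8·20)) / (2·8) = (−12 + √784) / 16 = (−12 + 28)/16 = 1.
ℓ''(λ) = −20/λ² − 8 < 0, confirming a maximum.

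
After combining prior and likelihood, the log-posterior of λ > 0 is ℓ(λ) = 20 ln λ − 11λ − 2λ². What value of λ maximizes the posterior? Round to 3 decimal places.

λ̂_MAP = 1.250

ℓ'(λ) = 20/λ − 11 − 4λ. Setting this to zero and multiplying by λ: 4λ² + 11λ − 20 = 0.
λ = (−11 + √(11² + 4·4·20)) / (2·4) = (−11 + √441) / 8 = (−11 + 21)/8 = 5/4.
ℓ''(λ) = −20/λ² − 4 < 0, confirming a maximum.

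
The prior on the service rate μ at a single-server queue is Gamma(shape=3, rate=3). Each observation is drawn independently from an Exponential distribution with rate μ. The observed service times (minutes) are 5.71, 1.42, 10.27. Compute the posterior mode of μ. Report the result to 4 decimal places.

The Exponential(rate=μ) likelihood is ∝ μ^n e^(−μΣtᵢ). Here n = 3 and Σtᵢ = 5.71 + 1.42 + 10.27 = 17.40.
Posterior ∝ μ^2e^(−3μ) · μ^3e^(−17.40μ) = μ^5e^(−20.40μ), i.e. Gamma(6, 20.40).
Mode = (a−1)/b = 5/20.40 ≈ 0.2451.

μ̂_MAP = 0.2451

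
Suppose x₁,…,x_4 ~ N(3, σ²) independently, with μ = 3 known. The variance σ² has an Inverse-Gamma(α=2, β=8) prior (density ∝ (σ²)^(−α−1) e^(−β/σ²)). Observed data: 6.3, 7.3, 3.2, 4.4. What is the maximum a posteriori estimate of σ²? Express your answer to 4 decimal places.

σ̂²_MAP = 4.7380

Sum of squared deviations about the known mean: SS = (6.3−3)² + (7.3−3)² + (3.2−3)² + (4.4−3)² = 31.38.
The Normal likelihood contributes (σ²)^(−n/2) exp(−SS/(2σ²)), so the posterior is Inverse-Gamma(α + n/2, β + SS/2) = Inverse-Gamma(4, 23.69).
The mode of Inverse-Gamma(a, b) is b/(a+1) = 23.69/5 ≈ 4.7380.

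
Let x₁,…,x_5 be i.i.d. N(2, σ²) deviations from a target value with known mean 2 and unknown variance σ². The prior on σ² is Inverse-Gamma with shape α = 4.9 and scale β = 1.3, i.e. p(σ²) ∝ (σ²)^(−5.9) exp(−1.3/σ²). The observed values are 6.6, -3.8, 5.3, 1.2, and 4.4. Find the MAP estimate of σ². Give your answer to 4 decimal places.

σ̂²_MAP = 4.4458

Sum of squared deviations about the known mean: SS = (6.6−2)² + (-3.8−2)² + (5.3−2)² + (1.2−2)² + (4.4−2)² = 72.09.
The Normal likelihood contributes (σ²)^(−n/2) exp(−SS/(2σ²)), so the posterior is Inverse-Gamma(α + n/2, β + SS/2) = Inverse-Gamma(7.4, 37.345).
The mode of Inverse-Gamma(a, b) is b/(a+1) = 37.345/8.4 ≈ 4.4458.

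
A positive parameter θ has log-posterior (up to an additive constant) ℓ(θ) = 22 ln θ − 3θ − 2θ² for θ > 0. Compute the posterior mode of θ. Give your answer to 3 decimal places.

ℓ'(θ) = 22/θ − 3 − 4θ. Setting this to zero and multiplying by θ: 4θ² + 3θ − 22 = 0.
θ = (−3 + √(3² + 4·4·22)) / (2·4) = (−3 + √361) / 8 = (−3 + 19)/8 = 2.
ℓ''(θ) = −22/θ² − 4 < 0, confirming a maximum.

θ̂_MAP = 2.000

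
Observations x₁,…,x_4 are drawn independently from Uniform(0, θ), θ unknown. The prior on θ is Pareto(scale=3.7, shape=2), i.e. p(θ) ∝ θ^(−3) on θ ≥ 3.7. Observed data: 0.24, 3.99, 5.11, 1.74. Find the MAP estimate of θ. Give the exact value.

The Uniform(0, θ) likelihood is θ^(−n) for θ ≥ max(xᵢ), zero otherwise. Here max(xᵢ) = 5.11.
Posterior ∝ θ^(−3) · θ^(−4) = θ^(−7) on θ ≥ max(3.7, 5.11) = 5.11.
This density is strictly decreasing in θ, so the posterior mode lies at the lower boundary of the support.

θ̂_MAP = 5.11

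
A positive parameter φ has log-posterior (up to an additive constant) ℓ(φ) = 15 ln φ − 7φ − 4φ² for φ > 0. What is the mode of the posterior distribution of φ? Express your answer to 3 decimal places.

ℓ'(φ) = 15/φ − 7 − 8φ. Setting this to zero and multiplying by φ: 8φ² + 7φ − 15 = 0.
φ = (−7 + √(7² + 4·8·15)) / (2·8) = (−7 + √529) / 16 = (−7 + 23)/16 = 1.
ℓ''(φ) = −15/φ² − 8 < 0, confirming a maximum.

φ̂_MAP = 1.000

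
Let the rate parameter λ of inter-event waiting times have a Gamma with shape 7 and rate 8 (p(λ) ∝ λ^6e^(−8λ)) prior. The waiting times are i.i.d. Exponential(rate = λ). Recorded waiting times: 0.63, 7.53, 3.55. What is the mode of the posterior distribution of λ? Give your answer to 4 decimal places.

λ̂_MAP = 0.4566

The Exponential(rate=λ) likelihood is ∝ λ^n e^(−λΣtᵢ). Here n = 3 and Σtᵢ = 0.63 + 7.53 + 3.55 = 11.71.
Posterior ∝ λ^6e^(−8λ) · λ^3e^(−11.71λ) = λ^9e^(−19.71λ), i.e. Gamma(10, 19.71).
Mode = (a−1)/b = 9/19.71 ≈ 0.4566.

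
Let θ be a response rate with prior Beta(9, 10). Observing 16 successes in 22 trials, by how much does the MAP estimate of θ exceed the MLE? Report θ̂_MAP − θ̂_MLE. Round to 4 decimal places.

Posterior is Beta(25, 16); MAP = (25−1)/(41−2) = 24/39 ≈ 0.61538.
MLE ignores the prior: θ̂_MLE = k/n = 16/22 ≈ 0.72727.
Difference = 24/39 − 16/22 = -16/143 ≈ -0.1119.

MAP − MLE = -0.1119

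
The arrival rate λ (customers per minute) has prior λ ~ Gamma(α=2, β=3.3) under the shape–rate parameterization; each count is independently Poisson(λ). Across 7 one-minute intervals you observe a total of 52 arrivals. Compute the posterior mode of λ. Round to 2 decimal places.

λ̂_MAP = 5.15

Σxᵢ = 52, n = 7.
Posterior ∝ λe^(−3.3λ) · λ^52e^(−7λ) = λ^53e^(−10.3λ), i.e. Gamma(shape=54, rate=10.3).
The mode of a Gamma(a, b) with a ≥ 1 (shape–rate) is (a−1)/b = 53/10.3 ≈ 5.15.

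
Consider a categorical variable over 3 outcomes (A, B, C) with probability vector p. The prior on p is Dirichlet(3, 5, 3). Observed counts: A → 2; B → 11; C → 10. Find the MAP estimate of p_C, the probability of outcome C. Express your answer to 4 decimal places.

The posterior is Dirichlet(αᵢ + nᵢ) = Dirichlet(5, 16, 13).
For a Dirichlet(a₁,…,a_K) with all aᵢ > 1, the mode has j-th component (aⱼ − 1)/(Σaᵢ − K).
Here Σaᵢ = 34 and K = 3, so p_C = (13 − 1)/(34 − 3) = 12/31 ≈ 0.3871.

MAP estimate of p_C = 0.3871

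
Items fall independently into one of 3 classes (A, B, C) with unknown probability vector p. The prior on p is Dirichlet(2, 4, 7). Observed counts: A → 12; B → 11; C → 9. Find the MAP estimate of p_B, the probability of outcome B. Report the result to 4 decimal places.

The posterior is Dirichlet(αᵢ + nᵢ) = Dirichlet(14, 15, 16).
For a Dirichlet(a₁,…,a_K) with all aᵢ > 1, the mode has j-th component (aⱼ − 1)/(Σaᵢ − K).
Here Σaᵢ = 45 and K = 3, so p_B = (15 − 1)/(45 − 3) = 14/42 ≈ 0.3333.

MAP estimate of p_B = 0.3333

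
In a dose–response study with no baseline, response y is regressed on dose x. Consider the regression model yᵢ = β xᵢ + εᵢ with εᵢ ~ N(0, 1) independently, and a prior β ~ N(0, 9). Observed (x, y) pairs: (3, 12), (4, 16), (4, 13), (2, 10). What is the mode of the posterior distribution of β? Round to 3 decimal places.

log p(β | y) = −Σ(yᵢ − βxᵢ)²/(2·1) − β²/(2·9) + const.
Setting the derivative to zero: Σxᵢ(yᵢ − βxᵢ)/1 − β/9 = 0, so β = Σxᵢyᵢ / (Σxᵢ² + σ²/τ²).
Σxᵢyᵢ = 3·12 + 4·16 + 4·13 + 2·10 = 172; Σxᵢ² = 45; σ²/τ² = 1/9.
β̂_MAP = 172 / (45 + 1/9) = 172/(406/9) = 774/203 ≈ 3.813.

β̂_MAP = 3.813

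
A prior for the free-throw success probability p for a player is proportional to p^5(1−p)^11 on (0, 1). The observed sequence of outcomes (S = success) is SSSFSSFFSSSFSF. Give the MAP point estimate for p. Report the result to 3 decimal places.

p̂_MAP = 0.467

The prior density ∝ p^5(1−p)^11 is the kernel of Beta(6, 12).
Data: 9 successes in 14 trials (from the sequence). The binomial likelihood contributes p^9(1−p)^5, so the posterior is Beta(6+9, 12+5) = Beta(15, 17).
For Beta(a, b) with a, b > 1 the mode is (a−1)/(a+b−2) = 14/30 ≈ 0.467.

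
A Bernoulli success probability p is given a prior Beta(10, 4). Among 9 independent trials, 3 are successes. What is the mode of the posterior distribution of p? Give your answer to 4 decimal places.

p̂_MAP = 0.5714

Prior: Beta(10, 4).
Data: 3 successes in 9 trials. The binomial likelihood contributes p^3(1−p)^6, so the posterior is Beta(10+3, 4+6) = Beta(13, 10).
For Beta(a, b) with a, b > 1 the mode is (a−1)/(a+b−2) = 12/21 ≈ 0.5714.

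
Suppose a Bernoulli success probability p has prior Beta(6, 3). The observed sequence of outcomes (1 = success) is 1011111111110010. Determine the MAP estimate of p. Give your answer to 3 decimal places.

Prior: Beta(6, 3).
Data: 12 successes in 16 trials (from the sequence). The binomial likelihood contributes p^12(1−p)^4, so the posterior is Beta(6+12, 3+4) = Beta(18, 7).
For Beta(a, b) with a, b > 1 the mode is (a−1)/(a+b−2) = 17/23 ≈ 0.739.

p̂_MAP = 0.739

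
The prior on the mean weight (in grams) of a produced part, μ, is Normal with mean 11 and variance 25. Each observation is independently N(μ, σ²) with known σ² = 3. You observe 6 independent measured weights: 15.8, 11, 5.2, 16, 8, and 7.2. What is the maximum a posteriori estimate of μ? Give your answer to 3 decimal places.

μ̂_MAP = 10.542

n = 6; x̄ = (15.8 + 11 + 5.2 + 16 + 8 + 7.2)/6 = 63.2/6 = 158/15 ≈ 10.5333.
For a Normal prior and Normal likelihood with known variance, the posterior is Normal; its mode equals its mean, the precision-weighted average.
Prior precision 1/σ₀² = 1/25 = 0.04; data precision n/σ² = 6/3 = 2.
μ̂ = (0.04·11 + 2·(158/15)) / (0.04 + 2) = (1613/75)/2.04 = 1613/153 ≈ 10.542.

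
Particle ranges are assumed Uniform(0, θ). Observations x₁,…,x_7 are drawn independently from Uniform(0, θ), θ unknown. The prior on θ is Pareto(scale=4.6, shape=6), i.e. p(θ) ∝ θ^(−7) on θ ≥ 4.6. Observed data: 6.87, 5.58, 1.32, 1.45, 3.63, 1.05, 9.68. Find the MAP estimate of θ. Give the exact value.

The Uniform(0, θ) likelihood is θ^(−n) for θ ≥ max(xᵢ), zero otherwise. Here max(xᵢ) = 9.68.
Posterior ∝ θ^(−7) · θ^(−7) = θ^(−14) on θ ≥ max(4.6, 9.68) = 9.68.
This density is strictly decreasing in θ, so the posterior mode lies at the lower boundary of the support.

θ̂_MAP = 9.68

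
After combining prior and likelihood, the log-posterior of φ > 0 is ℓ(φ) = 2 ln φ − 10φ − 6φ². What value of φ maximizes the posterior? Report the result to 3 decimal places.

φ̂_MAP = 0.167

ℓ'(φ) = 2/φ − 10 − 12φ. Setting this to zero and multiplying by φ: 12φ² + 10φ − 2 = 0.
φ = (−10 + √(10² + 4·12·2)) / (2·12) = (−10 + √196) / 24 = (−10 + 14)/24 = 1/6.
ℓ''(φ) = −2/φ² − 12 < 0, confirming a maximum.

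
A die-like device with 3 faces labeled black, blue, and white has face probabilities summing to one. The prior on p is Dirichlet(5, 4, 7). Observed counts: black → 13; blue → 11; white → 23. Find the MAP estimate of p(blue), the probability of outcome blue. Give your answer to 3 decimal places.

The posterior is Dirichlet(αᵢ + nᵢ) = Dirichlet(18, 15, 30).
For a Dirichlet(a₁,…,a_K) with all aᵢ > 1, the mode has j-th component (aⱼ − 1)/(Σaᵢ − K).
Here Σaᵢ = 63 and K = 3, so p(blue) = (15 − 1)/(63 − 3) = 14/60 ≈ 0.233.

MAP estimate of p(blue) = 0.233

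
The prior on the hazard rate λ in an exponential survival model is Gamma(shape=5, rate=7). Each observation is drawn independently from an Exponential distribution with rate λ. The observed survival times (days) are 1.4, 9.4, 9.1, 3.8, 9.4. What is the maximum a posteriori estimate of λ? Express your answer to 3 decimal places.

λ̂_MAP = 0.224

The Exponential(rate=λ) likelihood is ∝ λ^n e^(−λΣtᵢ). Here n = 5 and Σtᵢ = 1.4 + 9.4 + 9.1 + 3.8 + 9.4 = 33.1.
Posterior ∝ λ^4e^(−7λ) · λ^5e^(−33.1λ) = λ^9e^(−40.1λ), i.e. Gamma(10, 40.1).
Mode = (a−1)/b = 9/40.1 ≈ 0.224.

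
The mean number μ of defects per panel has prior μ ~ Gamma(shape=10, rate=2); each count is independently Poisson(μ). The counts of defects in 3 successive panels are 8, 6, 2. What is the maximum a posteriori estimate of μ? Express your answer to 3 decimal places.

Σxᵢ = 8+6+2 = 16, with n = 3.
Posterior ∝ μ^9e^(−2μ) · μ^16e^(−3μ) = μ^25e^(−5μ), i.e. Gamma(shape=26, rate=5).
The mode of a Gamma(a, b) with a ≥ 1 (shape–rate) is (a−1)/b = 25/5 ≈ 5.000.

μ̂_MAP = 5.000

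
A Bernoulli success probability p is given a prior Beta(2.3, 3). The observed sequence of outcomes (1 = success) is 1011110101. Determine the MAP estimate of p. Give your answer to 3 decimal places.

p̂_MAP = 0.624

Prior: Beta(2.3, 3).
Data: 7 successes in 10 trials (from the sequence). The binomial likelihood contributes p^7(1−p)^3, so the posterior is Beta(2.3+7, 3+3) = Beta(9.3, 6).
For Beta(a, b) with a, b > 1 the mode is (a−1)/(a+b−2) = 8.3/13.3 ≈ 0.624.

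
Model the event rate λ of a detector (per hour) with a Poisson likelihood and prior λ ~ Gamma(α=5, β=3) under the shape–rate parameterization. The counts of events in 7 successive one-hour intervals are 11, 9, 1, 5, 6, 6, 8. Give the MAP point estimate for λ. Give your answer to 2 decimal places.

Σxᵢ = 11+9+1+5+6+6+8 = 46, with n = 7.
Posterior ∝ λ^4e^(−3λ) · λ^46e^(−7λ) = λ^50e^(−10λ), i.e. Gamma(shape=51, rate=10).
The mode of a Gamma(a, b) with a ≥ 1 (shape–rate) is (a−1)/b = 50/10 ≈ 5.00.

λ̂_MAP = 5.00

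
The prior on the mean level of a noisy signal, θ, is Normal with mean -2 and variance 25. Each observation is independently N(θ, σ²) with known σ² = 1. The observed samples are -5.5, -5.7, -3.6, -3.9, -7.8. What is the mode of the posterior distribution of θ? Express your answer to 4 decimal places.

θ̂_MAP = -5.2738

n = 5; x̄ = ((-5.5) + (-5.7) + (-3.6) + (-3.9) + (-7.8))/5 = -26.5/5 = -5.3.
For a Normal prior and Normal likelihood with known variance, the posterior is Normal; its mode equals its mean, the precision-weighted average.
Prior precision 1/σ₀² = 1/25 = 0.04; data precision n/σ² = 5/1 = 5.
θ̂ = (0.04·(-2) + 5·(-5.3)) / (0.04 + 5) = (-26.58)/5.04 = -443/84 ≈ -5.2738.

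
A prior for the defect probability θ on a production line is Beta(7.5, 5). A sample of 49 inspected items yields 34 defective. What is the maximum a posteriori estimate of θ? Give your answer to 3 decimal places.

θ̂_MAP = 0.681

Prior: Beta(7.5, 5).
Data: 34 successes in 49 trials. The binomial likelihood contributes θ^34(1−θ)^15, so the posterior is Beta(7.5+34, 5+15) = Beta(41.5, 20).
For Beta(a, b) with a, b > 1 the mode is (a−1)/(a+b−2) = 40.5/59.5 ≈ 0.681.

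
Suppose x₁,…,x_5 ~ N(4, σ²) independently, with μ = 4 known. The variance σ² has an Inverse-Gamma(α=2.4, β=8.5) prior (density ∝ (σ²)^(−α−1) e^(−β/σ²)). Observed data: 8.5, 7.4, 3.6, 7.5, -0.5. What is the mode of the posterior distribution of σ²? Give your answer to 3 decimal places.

σ̂²_MAP = 6.904

Sum of squared deviations about the known mean: SS = (8.5−4)² + (7.4−4)² + (3.6−4)² + (7.5−4)² + (-0.5−4)² = 64.47.
The Normal likelihood contributes (σ²)^(−n/2) exp(−SS/(2σ²)), so the posterior is Inverse-Gamma(α + n/2, β + SS/2) = Inverse-Gamma(4.9, 40.735).
The mode of Inverse-Gamma(a, b) is b/(a+1) = 40.735/5.9 ≈ 6.904.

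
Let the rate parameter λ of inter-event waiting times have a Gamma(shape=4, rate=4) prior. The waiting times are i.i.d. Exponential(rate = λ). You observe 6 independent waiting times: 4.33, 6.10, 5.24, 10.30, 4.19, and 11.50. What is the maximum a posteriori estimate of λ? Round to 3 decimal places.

The Exponential(rate=λ) likelihood is ∝ λ^n e^(−λΣtᵢ). Here n = 6 and Σtᵢ = 4.33 + 6.10 + 5.24 + 10.30 + 4.19 + 11.50 = 41.66.
Posterior ∝ λ^3e^(−4λ) · λ^6e^(−41.66λ) = λ^9e^(−45.66λ), i.e. Gamma(10, 45.66).
Mode = (a−1)/b = 9/45.66 ≈ 0.197.

λ̂_MAP = 0.197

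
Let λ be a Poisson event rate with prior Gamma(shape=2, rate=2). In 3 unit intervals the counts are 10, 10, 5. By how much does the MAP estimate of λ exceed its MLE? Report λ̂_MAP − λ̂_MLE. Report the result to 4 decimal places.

MAP − MLE = -3.1333

Σxᵢ = 25. Posterior is Gamma(27, 5); MAP = (27−1)/5 = 26/5 ≈ 5.20000.
MLE = x̄ = 25/3 ≈ 8.33333.
Difference = 26/5 − 25/3 = -47/15 ≈ -3.1333.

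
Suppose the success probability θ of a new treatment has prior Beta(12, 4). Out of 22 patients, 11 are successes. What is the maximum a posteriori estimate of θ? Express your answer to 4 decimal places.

θ̂_MAP = 0.6111

Prior: Beta(12, 4).
Data: 11 successes in 22 trials. The binomial likelihood contributes θ^11(1−θ)^11, so the posterior is Beta(12+11, 4+11) = Beta(23, 15).
For Beta(a, b) with a, b > 1 the mode is (a−1)/(a+b−2) = 22/36 ≈ 0.6111.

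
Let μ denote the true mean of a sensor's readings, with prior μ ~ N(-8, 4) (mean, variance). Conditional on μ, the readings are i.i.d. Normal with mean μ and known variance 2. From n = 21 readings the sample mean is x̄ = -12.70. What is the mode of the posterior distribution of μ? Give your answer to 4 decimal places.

n = 21, x̄ = -12.70.
For a Normal prior and Normal likelihood with known variance, the posterior is Normal; its mode equals its mean, the precision-weighted average.
Prior precision 1/σ₀² = 1/4 = 0.25; data precision n/σ² = 21/2 = 10.5.
μ̂ = (0.25·(-8) + 10.5·(-12.7)) / (0.25 + 10.5) = (-135.35)/10.75 = -2707/215 ≈ -12.5907.

μ̂_MAP = -12.5907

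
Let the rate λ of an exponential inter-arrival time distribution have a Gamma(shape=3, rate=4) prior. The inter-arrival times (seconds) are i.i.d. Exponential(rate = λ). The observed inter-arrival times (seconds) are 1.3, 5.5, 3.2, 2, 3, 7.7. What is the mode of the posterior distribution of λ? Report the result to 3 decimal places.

λ̂_MAP = 0.300

The Exponential(rate=λ) likelihood is ∝ λ^n e^(−λΣtᵢ). Here n = 6 and Σtᵢ = 1.3 + 5.5 + 3.2 + 2 + 3 + 7.7 = 22.7.
Posterior ∝ λ^2e^(−4λ) · λ^6e^(−22.7λ) = λ^8e^(−26.7λ), i.e. Gamma(9, 26.7).
Mode = (a−1)/b = 8/26.7 ≈ 0.300.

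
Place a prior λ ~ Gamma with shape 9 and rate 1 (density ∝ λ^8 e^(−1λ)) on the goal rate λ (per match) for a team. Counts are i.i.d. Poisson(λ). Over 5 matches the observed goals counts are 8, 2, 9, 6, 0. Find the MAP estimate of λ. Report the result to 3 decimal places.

Σxᵢ = 8+2+9+6+0 = 25, with n = 5.
Posterior ∝ λ^8e^(−1λ) · λ^25e^(−5λ) = λ^33e^(−6λ), i.e. Gamma(shape=34, rate=6).
The mode of a Gamma(a, b) with a ≥ 1 (shape–rate) is (a−1)/b = 33/6 ≈ 5.500.

λ̂_MAP = 5.500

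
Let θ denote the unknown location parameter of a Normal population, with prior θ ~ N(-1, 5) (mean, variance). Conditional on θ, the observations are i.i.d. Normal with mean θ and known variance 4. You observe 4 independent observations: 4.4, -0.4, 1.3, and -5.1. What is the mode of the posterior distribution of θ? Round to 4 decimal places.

θ̂_MAP = -0.1250

n = 4; x̄ = (4.4 + (-0.4) + 1.3 + (-5.1))/4 = 0.2/4 = 0.05.
For a Normal prior and Normal likelihood with known variance, the posterior is Normal; its mode equals its mean, the precision-weighted average.
Prior precision 1/σ₀² = 1/5 = 0.2; data precision n/σ² = 4/4 = 1.
θ̂ = (0.2·(-1) + 1·0.05) / (0.2 + 1) = (-0.15)/1.2 = -0.1250.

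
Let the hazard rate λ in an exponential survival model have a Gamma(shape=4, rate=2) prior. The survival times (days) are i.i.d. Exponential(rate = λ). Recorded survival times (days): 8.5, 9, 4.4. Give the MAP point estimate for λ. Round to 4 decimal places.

The Exponential(rate=λ) likelihood is ∝ λ^n e^(−λΣtᵢ). Here n = 3 and Σtᵢ = 8.5 + 9 + 4.4 = 21.9.
Posterior ∝ λ^3e^(−2λ) · λ^3e^(−21.9λ) = λ^6e^(−23.9λ), i.e. Gamma(7, 23.9).
Mode = (a−1)/b = 6/23.9 ≈ 0.2510.

λ̂_MAP = 0.2510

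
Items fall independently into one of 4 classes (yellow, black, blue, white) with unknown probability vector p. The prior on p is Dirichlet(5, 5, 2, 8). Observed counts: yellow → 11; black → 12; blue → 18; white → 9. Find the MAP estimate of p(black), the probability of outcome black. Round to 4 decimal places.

MAP estimate of p(black) = 0.2424

The posterior is Dirichlet(αᵢ + nᵢ) = Dirichlet(16, 17, 20, 17).
For a Dirichlet(a₁,…,a_K) with all aᵢ > 1, the mode has j-th component (aⱼ − 1)/(Σaᵢ − K).
Here Σaᵢ = 70 and K = 4, so p(black) = (17 − 1)/(70 − 4) = 16/66 ≈ 0.2424.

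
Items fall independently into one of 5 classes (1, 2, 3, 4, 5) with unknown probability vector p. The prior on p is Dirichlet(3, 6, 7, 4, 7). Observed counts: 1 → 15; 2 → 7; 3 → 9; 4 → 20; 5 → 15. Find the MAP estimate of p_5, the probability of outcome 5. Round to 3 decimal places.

The posterior is Dirichlet(αᵢ + nᵢ) = Dirichlet(18, 13, 16, 24, 22).
For a Dirichlet(a₁,…,a_K) with all aᵢ > 1, the mode has j-th component (aⱼ − 1)/(Σaᵢ − K).
Here Σaᵢ = 93 and K = 5, so p_5 = (22 − 1)/(93 − 5) = 21/88 ≈ 0.239.

MAP estimate: 0.239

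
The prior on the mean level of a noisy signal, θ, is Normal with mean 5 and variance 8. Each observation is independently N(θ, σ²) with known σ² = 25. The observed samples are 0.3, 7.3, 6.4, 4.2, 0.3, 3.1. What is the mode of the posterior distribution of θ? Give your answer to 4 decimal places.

θ̂_MAP = 4.0795

n = 6; x̄ = (0.3 + 7.3 + 6.4 + 4.2 + 0.3 + 3.1)/6 = 21.6/6 = 3.6.
For a Normal prior and Normal likelihood with known variance, the posterior is Normal; its mode equals its mean, the precision-weighted average.
Prior precision 1/σ₀² = 1/8 = 0.125; data precision n/σ² = 6/25 = 0.24.
θ̂ = (0.125·5 + 0.24·3.6) / (0.125 + 0.24) = 1.489/0.365 = 1489/365 ≈ 4.0795.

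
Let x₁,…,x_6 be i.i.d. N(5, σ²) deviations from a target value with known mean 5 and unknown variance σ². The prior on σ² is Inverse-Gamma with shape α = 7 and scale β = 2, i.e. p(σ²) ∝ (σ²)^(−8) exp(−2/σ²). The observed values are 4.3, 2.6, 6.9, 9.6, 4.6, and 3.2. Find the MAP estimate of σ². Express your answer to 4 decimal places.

Sum of squared deviations about the known mean: SS = (4.3−5)² + (2.6−5)² + (6.9−5)² + (9.6−5)² + (4.6−5)² + (3.2−5)² = 34.42.
The Normal likelihood contributes (σ²)^(−n/2) exp(−SS/(2σ²)), so the posterior is Inverse-Gamma(α + n/2, β + SS/2) = Inverse-Gamma(10, 19.21).
The mode of Inverse-Gamma(a, b) is b/(a+1) = 19.21/11 ≈ 1.7464.

σ̂²_MAP = 1.7464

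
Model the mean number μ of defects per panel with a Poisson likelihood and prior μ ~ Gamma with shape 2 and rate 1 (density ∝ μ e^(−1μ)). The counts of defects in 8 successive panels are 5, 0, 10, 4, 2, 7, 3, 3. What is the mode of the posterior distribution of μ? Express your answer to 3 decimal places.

μ̂_MAP = 3.889

Σxᵢ = 5+0+10+4+2+7+3+3 = 34, with n = 8.
Posterior ∝ μe^(−1μ) · μ^34e^(−8μ) = μ^35e^(−9μ), i.e. Gamma(shape=36, rate=9).
The mode of a Gamma(a, b) with a ≥ 1 (shape–rate) is (a−1)/b = 35/9 ≈ 3.889.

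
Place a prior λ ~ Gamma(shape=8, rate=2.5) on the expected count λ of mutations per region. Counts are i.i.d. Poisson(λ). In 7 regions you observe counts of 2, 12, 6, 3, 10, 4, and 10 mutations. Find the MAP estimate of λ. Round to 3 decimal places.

λ̂_MAP = 5.684

Σxᵢ = 2+12+6+3+10+4+10 = 47, with n = 7.
Posterior ∝ λ^7e^(−2.5λ) · λ^47e^(−7λ) = λ^54e^(−9.5λ), i.e. Gamma(shape=55, rate=9.5).
The mode of a Gamma(a, b) with a ≥ 1 (shape–rate) is (a−1)/b = 54/9.5 ≈ 5.684.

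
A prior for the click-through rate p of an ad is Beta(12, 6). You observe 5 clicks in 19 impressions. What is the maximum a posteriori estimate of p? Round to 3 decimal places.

p̂_MAP = 0.457

Prior: Beta(12, 6).
Data: 5 successes in 19 trials. The binomial likelihood contributes p^5(1−p)^14, so the posterior is Beta(12+5, 6+14) = Beta(17, 20).
For Beta(a, b) with a, b > 1 the mode is (a−1)/(a+b−2) = 16/35 ≈ 0.457.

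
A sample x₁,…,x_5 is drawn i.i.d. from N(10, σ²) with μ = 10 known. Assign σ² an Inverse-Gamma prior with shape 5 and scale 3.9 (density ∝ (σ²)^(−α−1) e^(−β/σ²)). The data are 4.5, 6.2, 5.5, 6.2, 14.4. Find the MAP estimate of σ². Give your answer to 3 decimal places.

σ̂²_MAP = 6.267

Sum of squared deviations about the known mean: SS = (4.5−10)² + (6.2−10)² + (5.5−10)² + (6.2−10)² + (14.4−10)² = 98.74.
The Normal likelihood contributes (σ²)^(−n/2) exp(−SS/(2σ²)), so the posterior is Inverse-Gamma(α + n/2, β + SS/2) = Inverse-Gamma(7.5, 53.27).
The mode of Inverse-Gamma(a, b) is b/(a+1) = 53.27/8.5 ≈ 6.267.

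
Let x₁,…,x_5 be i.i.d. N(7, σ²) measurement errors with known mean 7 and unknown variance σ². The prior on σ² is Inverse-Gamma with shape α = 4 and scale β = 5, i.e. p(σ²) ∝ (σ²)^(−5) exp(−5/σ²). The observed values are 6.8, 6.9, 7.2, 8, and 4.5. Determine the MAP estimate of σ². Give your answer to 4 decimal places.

Sum of squared deviations about the known mean: SS = (6.8−7)² + (6.9−7)² + (7.2−7)² + (8−7)² + (4.5−7)² = 7.34.
The Normal likelihood contributes (σ²)^(−n/2) exp(−SS/(2σ²)), so the posterior is Inverse-Gamma(α + n/2, β + SS/2) = Inverse-Gamma(6.5, 8.67).
The mode of Inverse-Gamma(a, b) is b/(a+1) = 8.67/7.5 ≈ 1.1560.

σ̂²_MAP = 1.1560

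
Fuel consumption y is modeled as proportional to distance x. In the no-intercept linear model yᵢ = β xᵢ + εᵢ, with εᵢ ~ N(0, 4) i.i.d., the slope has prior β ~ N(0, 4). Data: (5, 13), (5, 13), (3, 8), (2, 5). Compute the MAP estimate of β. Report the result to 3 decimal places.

β̂_MAP = 2.563

log p(β | y) = −Σ(yᵢ − βxᵢ)²/(2·4) − β²/(2·4) + const.
Setting the derivative to zero: Σxᵢ(yᵢ − βxᵢ)/4 − β/4 = 0, so β = Σxᵢyᵢ / (Σxᵢ² + σ²/τ²).
Σxᵢyᵢ = 5·13 + 5·13 + 3·8 + 2·5 = 164; Σxᵢ² = 63; σ²/τ² = 1.
β̂_MAP = 164 / (63 + 1) = 164/64 ≈ 2.563.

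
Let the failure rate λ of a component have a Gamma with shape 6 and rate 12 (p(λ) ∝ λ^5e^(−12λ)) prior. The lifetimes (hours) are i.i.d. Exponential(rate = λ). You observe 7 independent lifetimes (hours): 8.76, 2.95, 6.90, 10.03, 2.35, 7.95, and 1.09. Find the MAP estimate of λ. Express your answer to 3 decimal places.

The Exponential(rate=λ) likelihood is ∝ λ^n e^(−λΣtᵢ). Here n = 7 and Σtᵢ = 8.76 + 2.95 + 6.90 + 10.03 + 2.35 + 7.95 + 1.09 = 40.03.
Posterior ∝ λ^5e^(−12λ) · λ^7e^(−40.03λ) = λ^12e^(−52.03λ), i.e. Gamma(13, 52.03).
Mode = (a−1)/b = 12/52.03 ≈ 0.231.

λ̂_MAP = 0.231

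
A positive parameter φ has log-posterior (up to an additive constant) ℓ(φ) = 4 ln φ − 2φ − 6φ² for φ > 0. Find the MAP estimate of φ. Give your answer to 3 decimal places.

φ̂_MAP = 0.500

ℓ'(φ) = 4/φ − 2 − 12φ. Setting this to zero and multiplying by φ: 12φ² + 2φ − 4 = 0.
φ = (−2 + √(2² + 4·12·4)) / (2·12) = (−2 + √196) / 24 = (−2 + 14)/24 = 1/2.
ℓ''(φ) = −4/φ² − 12 < 0, confirming a maximum.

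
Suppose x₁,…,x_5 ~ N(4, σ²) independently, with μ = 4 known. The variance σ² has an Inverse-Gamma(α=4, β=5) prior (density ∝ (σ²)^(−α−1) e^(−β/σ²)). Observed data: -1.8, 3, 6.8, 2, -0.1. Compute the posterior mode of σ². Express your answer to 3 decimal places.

Sum of squared deviations about the known mean: SS = (-1.8−4)² + (3−4)² + (6.8−4)² + (2−4)² + (-0.1−4)² = 63.29.
The Normal likelihood contributes (σ²)^(−n/2) exp(−SS/(2σ²)), so the posterior is Inverse-Gamma(α + n/2, β + SS/2) = Inverse-Gamma(6.5, 36.645).
The mode of Inverse-Gamma(a, b) is b/(a+1) = 36.645/7.5 ≈ 4.886.

σ̂²_MAP = 4.886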